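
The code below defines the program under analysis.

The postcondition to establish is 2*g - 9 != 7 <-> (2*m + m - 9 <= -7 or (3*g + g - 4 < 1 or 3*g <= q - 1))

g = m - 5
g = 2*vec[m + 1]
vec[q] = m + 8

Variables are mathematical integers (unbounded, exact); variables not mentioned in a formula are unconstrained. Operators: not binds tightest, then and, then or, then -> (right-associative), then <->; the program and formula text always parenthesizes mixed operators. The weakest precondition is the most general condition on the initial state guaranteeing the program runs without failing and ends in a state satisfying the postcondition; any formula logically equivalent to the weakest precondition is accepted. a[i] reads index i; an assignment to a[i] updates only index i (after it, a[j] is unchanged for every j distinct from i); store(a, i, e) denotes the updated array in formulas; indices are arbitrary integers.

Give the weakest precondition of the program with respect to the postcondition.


Working backward. After the program, the postcondition 2*g - 9 != 7 <-> (2*m + m - 9 <= -7 or (3*g + g - 4 < 1 or 3*g <= q - 1)) must hold; in canonical form it is 2*g != 16 <-> (3*m <= 2 or 4*g < 5 or 3*g <= q - 1).
Before vec[q] := m + 8: 2*g != 16 <-> (3*m <= 2 or 4*g < 5 or 3*g <= q - 1)
Before g := 2*vec[m + 1]: 4*vec[m + 1] != 16 <-> (3*m <= 2 or 8*vec[m + 1] < 5 or 6*vec[m + 1] <= q - 1)
Before g := m - 5: 4*vec[m + 1] != 16 <-> (3*m <= 2 or 8*vec[m + 1] < 5 or 6*vec[m + 1] <= q - 1)
Answer: WP = 4*vec[m + 1] != 16 <-> (3*m <= 2 or 8*vec[m + 1] < 5 or 6*vec[m + 1] <= q - 1)


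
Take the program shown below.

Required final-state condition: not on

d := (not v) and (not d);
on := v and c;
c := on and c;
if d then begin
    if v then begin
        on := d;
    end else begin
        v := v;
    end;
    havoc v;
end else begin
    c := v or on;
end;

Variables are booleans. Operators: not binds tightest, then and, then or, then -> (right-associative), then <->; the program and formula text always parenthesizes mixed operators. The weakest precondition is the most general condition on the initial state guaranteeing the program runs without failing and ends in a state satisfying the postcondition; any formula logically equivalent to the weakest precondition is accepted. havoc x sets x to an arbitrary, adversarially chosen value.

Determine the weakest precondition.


Working backward. After the program, not on must hold.
Then branch requires (v -> (not d)) and ((not v) -> (not on)); else branch requires not on.
Before the if: (d -> ((v -> (not d)) and ((not v) -> (not on)))) and ((not d) -> (not on))
Before c := on and c: (d -> ((v -> (not d)) and ((not v) -> (not on)))) and ((not d) -> (not on))
Before on := v and c: (d -> ((v -> (not d)) and ((not v) -> (not (v and c))))) and ((not d) -> (not (v and c)))
Before d := (not v) and (not d): (((not v) and (not d)) -> ((v -> (not ((not v) and (not d)))) and ((not v) -> (not (v and c))))) and ((not ((not v) and (not d))) -> (not (v and c)))
Answer: WP = (((not v) and (not d)) -> ((v -> (not ((not v) and (not d)))) and ((not v) -> (not (v and c))))) and ((not ((not v) and (not d))) -> (not (v and c)))


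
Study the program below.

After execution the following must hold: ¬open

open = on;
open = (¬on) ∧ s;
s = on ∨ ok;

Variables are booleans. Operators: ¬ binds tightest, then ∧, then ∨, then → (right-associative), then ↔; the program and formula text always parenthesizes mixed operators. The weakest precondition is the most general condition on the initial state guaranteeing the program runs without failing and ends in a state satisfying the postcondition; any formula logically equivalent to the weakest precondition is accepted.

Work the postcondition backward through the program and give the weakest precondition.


Working backward. After the program, ¬open must hold.
Before s := on ∨ ok: ¬open
Before open := (¬on) ∧ s: ¬((¬on) ∧ s)
Before open := on: ¬((¬on) ∧ s)
Answer: WP = ¬((¬on) ∧ s)


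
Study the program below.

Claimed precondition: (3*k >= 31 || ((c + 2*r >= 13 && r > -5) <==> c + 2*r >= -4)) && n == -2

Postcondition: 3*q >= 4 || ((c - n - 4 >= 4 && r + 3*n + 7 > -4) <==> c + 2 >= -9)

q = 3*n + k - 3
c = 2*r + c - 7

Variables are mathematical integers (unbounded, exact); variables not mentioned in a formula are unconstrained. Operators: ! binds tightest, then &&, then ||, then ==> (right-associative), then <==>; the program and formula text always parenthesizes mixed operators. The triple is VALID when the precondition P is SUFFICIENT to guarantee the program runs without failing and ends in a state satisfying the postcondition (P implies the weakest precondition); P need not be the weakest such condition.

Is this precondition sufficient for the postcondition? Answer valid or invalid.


Working backward. After the program, the postcondition 3*q >= 4 || ((c - n - 4 >= 4 && r + 3*n + 7 > -4) <==> c + 2 >= -9) must hold; in canonical form it is 3*q >= 4 || ((c >= n + 8 && 3*n + r > -11) <==> c >= -11).
Before c := 2*r + c - 7: 3*q >= 4 || ((c + 2*r >= n + 15 && 3*n + r > -11) <==> c + 2*r >= -4)
Before q := 3*n + k - 3: 3*k + 9*n >= 13 || ((c + 2*r >= n + 15 && 3*n + r > -11) <==> c + 2*r >= -4)
The weakest precondition is 3*k + 9*n >= 13 || ((c + 2*r >= n + 15 && 3*n + r > -11) <==> c + 2*r >= -4).
Check whether (3*k >= 31 || ((c + 2*r >= 13 && r > -5) <==> c + 2*r >= -4)) && n == -2 implies it.
Every state satisfying the precondition satisfies the weakest precondition: the implication holds.
Answer: valid


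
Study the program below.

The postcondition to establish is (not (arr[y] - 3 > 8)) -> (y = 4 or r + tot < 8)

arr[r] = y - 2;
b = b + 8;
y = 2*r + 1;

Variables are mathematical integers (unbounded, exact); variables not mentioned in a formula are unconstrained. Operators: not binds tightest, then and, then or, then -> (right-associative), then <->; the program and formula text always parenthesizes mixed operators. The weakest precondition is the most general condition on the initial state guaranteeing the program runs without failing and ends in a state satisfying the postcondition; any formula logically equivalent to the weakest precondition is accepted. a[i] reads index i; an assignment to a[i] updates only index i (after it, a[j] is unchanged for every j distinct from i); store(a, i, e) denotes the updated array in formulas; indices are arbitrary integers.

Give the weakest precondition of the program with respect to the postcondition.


Working backward. After the program, the postcondition (not (arr[y] - 3 > 8)) -> (y = 4 or r + tot < 8) must hold; in canonical form it is (not (arr[y] > 11)) -> (y = 4 or r + tot < 8).
Before y := 2*r + 1: (not (arr[2*r + 1] > 11)) -> (2*r = 3 or r + tot < 8)
Before b := b + 8: (not (arr[2*r + 1] > 11)) -> (2*r = 3 or r + tot < 8)
Before arr[r] := y - 2: (not (store(arr, r, y - 2)[2*r + 1] > 11)) -> (2*r = 3 or r + tot < 8)
Answer: WP = (not (store(arr, r, y - 2)[2*r + 1] > 11)) -> (2*r = 3 or r + tot < 8)


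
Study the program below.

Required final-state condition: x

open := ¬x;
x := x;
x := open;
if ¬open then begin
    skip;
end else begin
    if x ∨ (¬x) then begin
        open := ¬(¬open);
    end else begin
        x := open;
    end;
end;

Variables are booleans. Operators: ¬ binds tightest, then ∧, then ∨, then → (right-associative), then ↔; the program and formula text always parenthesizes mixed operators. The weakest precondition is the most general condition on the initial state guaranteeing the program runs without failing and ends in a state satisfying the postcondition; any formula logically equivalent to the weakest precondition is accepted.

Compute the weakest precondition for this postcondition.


Working backward. After the program, x must hold.
Then branch requires x; else branch requires x.
Before the if: ((¬open) → x) ∧ (open → x)
Before x := open: (¬open) → open
Before x := x: (¬open) → open
Before open := ¬x: x → (¬x)
Answer: WP = x → (¬x)


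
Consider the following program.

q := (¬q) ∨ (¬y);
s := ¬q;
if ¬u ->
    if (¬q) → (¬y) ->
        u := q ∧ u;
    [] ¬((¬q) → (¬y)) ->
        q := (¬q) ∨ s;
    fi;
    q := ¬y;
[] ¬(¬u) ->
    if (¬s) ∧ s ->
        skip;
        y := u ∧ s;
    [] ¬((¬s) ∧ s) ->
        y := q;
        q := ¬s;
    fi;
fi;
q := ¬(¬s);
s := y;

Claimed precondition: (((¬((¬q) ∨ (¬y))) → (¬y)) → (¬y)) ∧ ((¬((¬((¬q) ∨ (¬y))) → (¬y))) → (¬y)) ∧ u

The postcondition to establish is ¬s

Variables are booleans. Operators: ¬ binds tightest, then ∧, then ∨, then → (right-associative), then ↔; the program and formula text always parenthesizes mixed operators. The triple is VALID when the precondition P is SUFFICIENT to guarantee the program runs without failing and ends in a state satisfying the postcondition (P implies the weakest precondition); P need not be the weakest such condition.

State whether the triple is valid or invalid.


Working backward. After the program, ¬s must hold.
Before s := y: ¬y
Before q := ¬(¬s): ¬y
Then branch requires (((¬q) → (¬y)) → (¬y)) ∧ ((¬((¬q) → (¬y))) → (¬y)); else branch requires ¬q.
Before the if: ((¬u) → ((((¬q) → (¬y)) → (¬y)) ∧ ((¬((¬q) → (¬y))) → (¬y)))) ∧ (u → (¬q))
Before s := ¬q: ((¬u) → ((((¬q) → (¬y)) → (¬y)) ∧ ((¬((¬q) → (¬y))) → (¬y)))) ∧ (u → (¬q))
Before q := (¬q) ∨ (¬y): ((¬u) → ((((¬((¬q) ∨ (¬y))) → (¬y)) → (¬y)) ∧ ((¬((¬((¬q) ∨ (¬y))) → (¬y))) → (¬y)))) ∧ (u → (¬((¬q) ∨ (¬y))))
The weakest precondition is ((¬u) → ((((¬((¬q) ∨ (¬y))) → (¬y)) → (¬y)) ∧ ((¬((¬((¬q) ∨ (¬y))) → (¬y))) → (¬y)))) ∧ (u → (¬((¬q) ∨ (¬y)))).
Check whether (((¬((¬q) ∨ (¬y))) → (¬y)) → (¬y)) ∧ ((¬((¬((¬q) ∨ (¬y))) → (¬y))) → (¬y)) ∧ u implies it.
Countermodel: at the initial state q = false, u = true, y = false, the precondition holds but the weakest precondition fails.
Answer: invalid


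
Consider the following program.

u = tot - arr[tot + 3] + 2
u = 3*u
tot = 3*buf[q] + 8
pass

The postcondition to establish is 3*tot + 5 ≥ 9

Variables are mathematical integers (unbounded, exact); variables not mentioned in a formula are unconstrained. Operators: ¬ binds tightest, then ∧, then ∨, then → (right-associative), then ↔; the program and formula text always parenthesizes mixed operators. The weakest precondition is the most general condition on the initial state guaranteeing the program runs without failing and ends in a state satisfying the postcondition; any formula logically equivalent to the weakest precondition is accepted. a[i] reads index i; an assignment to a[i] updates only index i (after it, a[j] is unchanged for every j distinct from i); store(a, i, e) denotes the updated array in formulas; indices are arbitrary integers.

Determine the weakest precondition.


Working backward. After the program, the postcondition 3*tot + 5 ≥ 9 must hold; in canonical form it is 3*tot ≥ 4.
Before skip: 3*tot ≥ 4
Before tot := 3*buf[q] + 8: 9*buf[q] ≥ -20
Before u := 3*u: 9*buf[q] ≥ -20
Before u := tot - arr[tot + 3] + 2: 9*buf[q] ≥ -20
Answer: WP = 9*buf[q] ≥ -20


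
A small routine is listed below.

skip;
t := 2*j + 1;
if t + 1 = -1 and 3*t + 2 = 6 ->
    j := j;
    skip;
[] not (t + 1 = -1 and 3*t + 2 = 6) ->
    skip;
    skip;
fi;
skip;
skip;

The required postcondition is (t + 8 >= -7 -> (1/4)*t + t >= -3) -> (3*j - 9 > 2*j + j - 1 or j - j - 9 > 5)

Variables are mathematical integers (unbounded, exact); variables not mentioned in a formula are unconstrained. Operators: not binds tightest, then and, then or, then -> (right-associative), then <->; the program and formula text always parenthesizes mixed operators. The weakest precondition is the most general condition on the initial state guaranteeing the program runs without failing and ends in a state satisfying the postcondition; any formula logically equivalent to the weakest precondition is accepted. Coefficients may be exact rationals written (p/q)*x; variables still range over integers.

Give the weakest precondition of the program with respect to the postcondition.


Working backward. After the program, the postcondition (t + 8 >= -7 -> (1/4)*t + t >= -3) -> (3*j - 9 > 2*j + j - 1 or j - j - 9 > 5) must hold; in canonical form it is not (t >= -15 -> (5/4)*t >= -3).
Before skip: not (t >= -15 -> (5/4)*t >= -3)
Before skip: not (t >= -15 -> (5/4)*t >= -3)
Then branch requires not (t >= -15 -> (5/4)*t >= -3); else branch requires not (t >= -15 -> (5/4)*t >= -3).
Before the if: ((t = -2 and 3*t = 4) -> (not (t >= -15 -> (5/4)*t >= -3))) and ((not (t = -2 and 3*t = 4)) -> (not (t >= -15 -> (5/4)*t >= -3)))
Before t := 2*j + 1: ((2*j = -3 and 6*j = 1) -> (not (2*j >= -16 -> (5/2)*j >= -17/4))) and ((not (2*j = -3 and 6*j = 1)) -> (not (2*j >= -16 -> (5/2)*j >= -17/4)))
Before skip: ((2*j = -3 and 6*j = 1) -> (not (2*j >= -16 -> (5/2)*j >= -17/4))) and ((not (2*j = -3 and 6*j = 1)) -> (not (2*j >= -16 -> (5/2)*j >= -17/4)))
Answer: WP = ((2*j = -3 and 6*j = 1) -> (not (2*j >= -16 -> (5/2)*j >= -17/4))) and ((not (2*j = -3 and 6*j = 1)) -> (not (2*j >= -16 -> (5/2)*j >= -17/4)))


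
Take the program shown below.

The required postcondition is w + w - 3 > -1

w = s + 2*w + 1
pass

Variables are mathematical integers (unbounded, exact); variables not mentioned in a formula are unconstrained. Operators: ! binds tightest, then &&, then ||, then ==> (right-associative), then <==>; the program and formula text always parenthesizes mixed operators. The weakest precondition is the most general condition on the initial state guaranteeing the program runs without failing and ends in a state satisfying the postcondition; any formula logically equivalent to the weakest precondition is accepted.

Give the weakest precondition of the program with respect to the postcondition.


Working backward. After the program, the postcondition w + w - 3 > -1 must hold; in canonical form it is 2*w > 2.
Before skip: 2*w > 2
Before w := s + 2*w + 1: 2*s + 4*w > 0
Answer: WP = 2*s + 4*w > 0


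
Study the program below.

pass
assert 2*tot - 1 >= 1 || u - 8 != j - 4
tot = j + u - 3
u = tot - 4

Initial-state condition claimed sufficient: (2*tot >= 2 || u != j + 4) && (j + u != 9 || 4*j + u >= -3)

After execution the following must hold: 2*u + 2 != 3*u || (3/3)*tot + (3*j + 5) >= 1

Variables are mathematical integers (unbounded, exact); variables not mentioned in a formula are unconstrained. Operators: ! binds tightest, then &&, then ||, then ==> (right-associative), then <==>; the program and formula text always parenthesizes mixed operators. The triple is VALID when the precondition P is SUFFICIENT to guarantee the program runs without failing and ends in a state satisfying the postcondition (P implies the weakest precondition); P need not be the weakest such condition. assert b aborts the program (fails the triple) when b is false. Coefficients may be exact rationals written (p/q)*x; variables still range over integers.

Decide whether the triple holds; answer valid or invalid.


Working backward. After the program, the postcondition 2*u + 2 != 3*u || (3/3)*tot + (3*j + 5) >= 1 must hold; in canonical form it is u != 2 || 3*j + tot >= -4.
Before u := tot - 4: tot != 6 || 3*j + tot >= -4
Before tot := j + u - 3: j + u != 9 || 4*j + u >= -1
Before assert 2*tot - 1 >= 1 || u - 8 != j - 4: (2*tot >= 2 || u != j + 4) && (j + u != 9 || 4*j + u >= -1)
Before skip: (2*tot >= 2 || u != j + 4) && (j + u != 9 || 4*j + u >= -1)
The weakest precondition is (2*tot >= 2 || u != j + 4) && (j + u != 9 || 4*j + u >= -1).
Check whether (2*tot >= 2 || u != j + 4) && (j + u != 9 || 4*j + u >= -3) implies it.
Countermodel: at the initial state j = -4, tot = 0, u = 13, the precondition holds but the weakest precondition fails.
Answer: invalid


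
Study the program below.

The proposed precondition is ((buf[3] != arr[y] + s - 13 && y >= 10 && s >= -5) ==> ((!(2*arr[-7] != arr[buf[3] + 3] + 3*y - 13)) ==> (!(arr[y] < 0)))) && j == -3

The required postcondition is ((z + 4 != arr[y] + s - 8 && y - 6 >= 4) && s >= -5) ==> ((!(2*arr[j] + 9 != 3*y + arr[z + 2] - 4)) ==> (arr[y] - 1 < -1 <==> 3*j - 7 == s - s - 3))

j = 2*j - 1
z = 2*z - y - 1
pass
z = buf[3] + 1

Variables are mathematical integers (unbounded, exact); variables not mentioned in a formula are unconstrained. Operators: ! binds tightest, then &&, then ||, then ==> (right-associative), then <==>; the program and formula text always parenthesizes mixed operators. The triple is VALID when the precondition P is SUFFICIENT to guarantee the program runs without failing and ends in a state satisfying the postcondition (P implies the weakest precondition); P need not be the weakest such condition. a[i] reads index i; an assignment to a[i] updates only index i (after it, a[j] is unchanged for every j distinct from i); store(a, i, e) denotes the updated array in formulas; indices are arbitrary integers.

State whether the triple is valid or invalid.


Working backward. After the program, the postcondition ((z + 4 != arr[y] + s - 8 && y - 6 >= 4) && s >= -5) ==> ((!(2*arr[j] + 9 != 3*y + arr[z + 2] - 4)) ==> (arr[y] - 1 < -1 <==> 3*j - 7 == s - s - 3)) must hold; in canonical form it is (z != arr[y] + s - 12 && y >= 10 && s >= -5) ==> ((!(2*arr[j] != arr[z + 2] + 3*y - 13)) ==> (arr[y] < 0 <==> 3*j == 4)).
Before z := buf[3] + 1: (buf[3] != arr[y] + s - 13 && y >= 10 && s >= -5) ==> ((!(2*arr[j] != arr[buf[3] + 3] + 3*y - 13)) ==> (arr[y] < 0 <==> 3*j == 4))
Before skip: (buf[3] != arr[y] + s - 13 && y >= 10 && s >= -5) ==> ((!(2*arr[j] != arr[buf[3] + 3] + 3*y - 13)) ==> (arr[y] < 0 <==> 3*j == 4))
Before z := 2*z - y - 1: (buf[3] != arr[y] + s - 13 && y >= 10 && s >= -5) ==> ((!(2*arr[j] != arr[buf[3] + 3] + 3*y - 13)) ==> (arr[y] < 0 <==> 3*j == 4))
Before j := 2*j - 1: (buf[3] != arr[y] + s - 13 && y >= 10 && s >= -5) ==> ((!(2*arr[2*j - 1] != arr[buf[3] + 3] + 3*y - 13)) ==> (arr[y] < 0 <==> 6*j == 7))
The weakest precondition is (buf[3] != arr[y] + s - 13 && y >= 10 && s >= -5) ==> ((!(2*arr[2*j - 1] != arr[buf[3] + 3] + 3*y - 13)) ==> (arr[y] < 0 <==> 6*j == 7)).
Check whether ((buf[3] != arr[y] + s - 13 && y >= 10 && s >= -5) ==> ((!(2*arr[-7] != arr[buf[3] + 3] + 3*y - 13)) ==> (!(arr[y] < 0)))) && j == -3 implies it.
Every state satisfying the precondition satisfies the weakest precondition: the implication holds.
Answer: valid


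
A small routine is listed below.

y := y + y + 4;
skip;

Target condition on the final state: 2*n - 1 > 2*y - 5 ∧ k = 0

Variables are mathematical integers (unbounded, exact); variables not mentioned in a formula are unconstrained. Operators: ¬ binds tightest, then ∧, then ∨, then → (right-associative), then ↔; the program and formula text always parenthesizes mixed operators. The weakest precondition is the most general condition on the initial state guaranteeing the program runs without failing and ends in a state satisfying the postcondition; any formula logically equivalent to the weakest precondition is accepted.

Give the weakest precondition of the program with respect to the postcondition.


Working backward. After the program, the postcondition 2*n - 1 > 2*y - 5 ∧ k = 0 must hold; in canonical form it is 2*n > 2*y - 4 ∧ k = 0.
Before skip: 2*n > 2*y - 4 ∧ k = 0
Before y := y + y + 4: 2*n > 4*y + 4 ∧ k = 0
Answer: WP = 2*n > 4*y + 4 ∧ k = 0


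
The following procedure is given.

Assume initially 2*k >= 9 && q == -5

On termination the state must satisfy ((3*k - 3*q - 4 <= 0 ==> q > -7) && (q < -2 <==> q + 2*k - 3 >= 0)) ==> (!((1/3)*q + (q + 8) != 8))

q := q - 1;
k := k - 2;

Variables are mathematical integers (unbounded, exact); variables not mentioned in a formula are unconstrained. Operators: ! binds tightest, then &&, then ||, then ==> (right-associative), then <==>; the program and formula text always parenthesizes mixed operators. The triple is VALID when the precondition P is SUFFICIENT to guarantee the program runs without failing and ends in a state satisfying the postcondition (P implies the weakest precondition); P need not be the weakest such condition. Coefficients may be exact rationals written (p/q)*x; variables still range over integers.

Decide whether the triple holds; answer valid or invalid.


Working backward. After the program, the postcondition ((3*k - 3*q - 4 <= 0 ==> q > -7) && (q < -2 <==> q + 2*k - 3 >= 0)) ==> (!((1/3)*q + (q + 8) != 8)) must hold; in canonical form it is ((3*k <= 3*q + 4 ==> q > -7) && (q < -2 <==> 2*k + q >= 3)) ==> (!((4/3)*q != 0)).
Before k := k - 2: ((3*k <= 3*q + 10 ==> q > -7) && (q < -2 <==> 2*k + q >= 7)) ==> (!((4/3)*q != 0))
Before q := q - 1: ((3*k <= 3*q + 7 ==> q > -6) && (q < -1 <==> 2*k + q >= 8)) ==> (!((4/3)*q != 4/3))
The weakest precondition is ((3*k <= 3*q + 7 ==> q > -6) && (q < -1 <==> 2*k + q >= 8)) ==> (!((4/3)*q != 4/3)).
Check whether 2*k >= 9 && q == -5 implies it.
Countermodel: at the initial state k = 7, q = -5, the precondition holds but the weakest precondition fails.
Answer: invalid


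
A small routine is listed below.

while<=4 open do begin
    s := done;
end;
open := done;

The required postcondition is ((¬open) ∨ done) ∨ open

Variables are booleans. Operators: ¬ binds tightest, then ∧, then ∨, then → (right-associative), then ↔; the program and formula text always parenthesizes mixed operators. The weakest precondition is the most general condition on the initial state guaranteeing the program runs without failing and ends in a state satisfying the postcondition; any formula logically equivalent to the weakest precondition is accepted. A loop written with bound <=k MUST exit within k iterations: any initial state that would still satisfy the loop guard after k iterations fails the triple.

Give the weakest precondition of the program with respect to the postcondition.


Working backward. After the program, the postcondition ((¬open) ∨ done) ∨ open must hold; in canonical form it is true.
Before open := done: true
Before the loop (bound <=4), unroll the exhaustion recursion (WP_0 = exit-now case; WP_j = one more guarded iteration, up to j = 4):
  WP_0: ¬open
  WP_1: open → (¬open)
  WP_2: open → (open → (¬open))
  WP_3: open → (open → (open → (¬open)))
  WP_4: open → (open → (open → (open → (¬open))))
So before the loop: open → (open → (open → (open → (¬open))))
Answer: WP = open → (open → (open → (open → (¬open))))


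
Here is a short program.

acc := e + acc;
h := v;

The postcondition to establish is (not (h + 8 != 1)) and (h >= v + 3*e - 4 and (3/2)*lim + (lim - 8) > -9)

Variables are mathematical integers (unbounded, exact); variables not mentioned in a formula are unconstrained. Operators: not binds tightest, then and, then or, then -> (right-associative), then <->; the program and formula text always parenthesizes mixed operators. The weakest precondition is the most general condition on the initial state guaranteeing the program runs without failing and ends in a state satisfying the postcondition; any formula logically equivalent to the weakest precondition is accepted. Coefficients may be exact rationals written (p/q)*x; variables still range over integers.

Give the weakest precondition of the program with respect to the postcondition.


Working backward. After the program, the postcondition (not (h + 8 != 1)) and (h >= v + 3*e - 4 and (3/2)*lim + (lim - 8) > -9) must hold; in canonical form it is (not (h != -7)) and h >= 3*e + v - 4 and (5/2)*lim > -1.
Before h := v: (not (v != -7)) and 3*e <= 4 and (5/2)*lim > -1
Before acc := e + acc: (not (v != -7)) and 3*e <= 4 and (5/2)*lim > -1
Answer: WP = (not (v != -7)) and 3*e <= 4 and (5/2)*lim > -1


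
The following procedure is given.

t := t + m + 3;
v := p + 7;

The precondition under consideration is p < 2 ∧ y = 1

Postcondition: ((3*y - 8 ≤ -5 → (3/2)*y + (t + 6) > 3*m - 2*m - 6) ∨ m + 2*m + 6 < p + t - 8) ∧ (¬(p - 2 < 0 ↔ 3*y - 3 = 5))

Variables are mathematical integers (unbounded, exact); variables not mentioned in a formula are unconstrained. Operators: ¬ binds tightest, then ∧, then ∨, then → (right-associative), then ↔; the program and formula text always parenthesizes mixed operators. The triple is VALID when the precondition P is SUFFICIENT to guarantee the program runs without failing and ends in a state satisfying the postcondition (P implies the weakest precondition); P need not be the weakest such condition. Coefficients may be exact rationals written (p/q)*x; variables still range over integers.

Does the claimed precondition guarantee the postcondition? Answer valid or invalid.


Working backward. After the program, the postcondition ((3*y - 8 ≤ -5 → (3/2)*y + (t + 6) > 3*m - 2*m - 6) ∨ m + 2*m + 6 < p + t - 8) ∧ (¬(p - 2 < 0 ↔ 3*y - 3 = 5)) must hold; in canonical form it is ((3*y ≤ 3 → t + (3/2)*y > m - 12) ∨ 3*m < p + t - 14) ∧ (¬(p < 2 ↔ 3*y = 8)).
Before v := p + 7: ((3*y ≤ 3 → t + (3/2)*y > m - 12) ∨ 3*m < p + t - 14) ∧ (¬(p < 2 ↔ 3*y = 8))
Before t := t + m + 3: ((3*y ≤ 3 → t + (3/2)*y > -15) ∨ 2*m < p + t - 11) ∧ (¬(p < 2 ↔ 3*y = 8))
The weakest precondition is ((3*y ≤ 3 → t + (3/2)*y > -15) ∨ 2*m < p + t - 11) ∧ (¬(p < 2 ↔ 3*y = 8)).
Check whether p < 2 ∧ y = 1 implies it.
Countermodel: at the initial state m = 0, p = 0, t = -17, y = 1, the precondition holds but the weakest precondition fails.
Answer: invalid


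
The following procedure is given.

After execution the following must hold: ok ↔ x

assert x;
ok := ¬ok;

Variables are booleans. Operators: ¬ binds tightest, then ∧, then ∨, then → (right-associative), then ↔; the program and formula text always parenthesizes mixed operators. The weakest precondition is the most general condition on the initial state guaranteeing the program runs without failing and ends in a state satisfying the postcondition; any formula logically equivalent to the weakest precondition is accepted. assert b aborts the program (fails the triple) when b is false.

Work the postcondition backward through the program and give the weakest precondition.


Working backward. After the program, ok ↔ x must hold.
Before ok := ¬ok: (¬ok) ↔ x
Before assert x: x ∧ ((¬ok) ↔ x)
Answer: WP = x ∧ ((¬ok) ↔ x)


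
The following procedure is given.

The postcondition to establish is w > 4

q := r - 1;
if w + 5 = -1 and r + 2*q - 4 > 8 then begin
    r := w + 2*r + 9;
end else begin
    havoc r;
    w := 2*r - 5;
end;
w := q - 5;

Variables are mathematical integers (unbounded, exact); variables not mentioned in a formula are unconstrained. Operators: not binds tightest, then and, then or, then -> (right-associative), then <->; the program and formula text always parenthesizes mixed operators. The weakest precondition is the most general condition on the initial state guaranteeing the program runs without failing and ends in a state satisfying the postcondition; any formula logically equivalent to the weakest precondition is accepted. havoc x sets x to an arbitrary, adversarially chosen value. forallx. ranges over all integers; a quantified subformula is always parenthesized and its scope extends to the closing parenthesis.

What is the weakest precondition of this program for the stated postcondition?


Working backward. After the program, w > 4 must hold.
Before w := q - 5: q > 9
Then branch requires q > 9; else branch requires q > 9.
Before the if: ((w = -6 and 2*q + r > 12) -> q > 9) and ((not (w = -6 and 2*q + r > 12)) -> q > 9)
Before q := r - 1: ((w = -6 and 3*r > 14) -> r > 10) and ((not (w = -6 and 3*r > 14)) -> r > 10)
Answer: WP = ((w = -6 and 3*r > 14) -> r > 10) and ((not (w = -6 and 3*r > 14)) -> r > 10)


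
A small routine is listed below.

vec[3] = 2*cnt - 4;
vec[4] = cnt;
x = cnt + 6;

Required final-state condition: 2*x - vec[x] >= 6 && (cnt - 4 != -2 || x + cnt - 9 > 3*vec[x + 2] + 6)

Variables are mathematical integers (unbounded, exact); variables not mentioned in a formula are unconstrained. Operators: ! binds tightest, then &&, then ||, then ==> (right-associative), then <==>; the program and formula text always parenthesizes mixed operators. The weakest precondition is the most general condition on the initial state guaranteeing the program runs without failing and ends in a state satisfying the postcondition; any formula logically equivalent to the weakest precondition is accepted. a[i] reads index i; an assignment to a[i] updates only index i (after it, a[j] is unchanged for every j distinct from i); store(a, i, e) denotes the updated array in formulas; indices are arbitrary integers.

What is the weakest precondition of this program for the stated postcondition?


Working backward. After the program, the postcondition 2*x - vec[x] >= 6 && (cnt - 4 != -2 || x + cnt - 9 > 3*vec[x + 2] + 6) must hold; in canonical form it is 2*x >= vec[x] + 6 && (cnt != 2 || cnt + x > 3*vec[x + 2] + 15).
Before x := cnt + 6: 2*cnt >= vec[cnt + 6] - 6 && (cnt != 2 || 2*cnt > 3*vec[cnt + 8] + 9)
Before vec[4] := cnt: 2*cnt >= store(vec, 4, cnt)[cnt + 6] - 6 && (cnt != 2 || 2*cnt > 3*store(vec, 4, cnt)[cnt + 8] + 9)
Before vec[3] := 2*cnt - 4: 2*cnt >= store(store(vec, 3, 2*cnt - 4), 4, cnt)[cnt + 6] - 6 && (cnt != 2 || 2*cnt > 3*store(store(vec, 3, 2*cnt - 4), 4, cnt)[cnt + 8] + 9)
Answer: WP = 2*cnt >= store(store(vec, 3, 2*cnt - 4), 4, cnt)[cnt + 6] - 6 && (cnt != 2 || 2*cnt > 3*store(store(vec, 3, 2*cnt - 4), 4, cnt)[cnt + 8] + 9)


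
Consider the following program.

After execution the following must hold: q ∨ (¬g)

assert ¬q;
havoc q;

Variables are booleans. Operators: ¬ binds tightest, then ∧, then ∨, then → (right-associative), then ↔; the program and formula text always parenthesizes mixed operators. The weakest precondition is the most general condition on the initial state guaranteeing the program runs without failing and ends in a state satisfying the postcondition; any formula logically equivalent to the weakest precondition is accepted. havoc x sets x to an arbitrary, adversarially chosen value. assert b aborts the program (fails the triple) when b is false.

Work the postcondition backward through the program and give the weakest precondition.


Working backward. After the program, q ∨ (¬g) must hold.
Before havoc q: ¬g
Before assert ¬q: (¬q) ∧ (¬g)
Answer: WP = (¬q) ∧ (¬g)


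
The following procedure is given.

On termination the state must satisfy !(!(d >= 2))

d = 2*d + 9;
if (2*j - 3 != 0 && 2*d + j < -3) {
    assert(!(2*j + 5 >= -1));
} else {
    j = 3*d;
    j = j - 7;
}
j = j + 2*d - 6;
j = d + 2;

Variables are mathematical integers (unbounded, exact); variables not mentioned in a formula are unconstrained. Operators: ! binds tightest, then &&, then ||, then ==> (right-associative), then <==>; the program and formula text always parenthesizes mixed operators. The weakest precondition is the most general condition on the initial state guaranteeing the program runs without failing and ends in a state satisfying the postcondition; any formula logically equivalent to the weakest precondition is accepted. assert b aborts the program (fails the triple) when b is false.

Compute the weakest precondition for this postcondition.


Working backward. After the program, the postcondition !(!(d >= 2)) must hold; in canonical form it is d >= 2.
Before j := d + 2: d >= 2
Before j := j + 2*d - 6: d >= 2
Then branch requires (!(2*j >= -6)) && d >= 2; else branch requires d >= 2.
Before the if: ((2*j != 3 && 2*d + j < -3) ==> ((!(2*j >= -6)) && d >= 2)) && ((!(2*j != 3 && 2*d + j < -3)) ==> d >= 2)
Before d := 2*d + 9: ((2*j != 3 && 4*d + j < -21) ==> ((!(2*j >= -6)) && 2*d >= -7)) && ((!(2*j != 3 && 4*d + j < -21)) ==> 2*d >= -7)
Answer: WP = ((2*j != 3 && 4*d + j < -21) ==> ((!(2*j >= -6)) && 2*d >= -7)) && ((!(2*j != 3 && 4*d + j < -21)) ==> 2*d >= -7)


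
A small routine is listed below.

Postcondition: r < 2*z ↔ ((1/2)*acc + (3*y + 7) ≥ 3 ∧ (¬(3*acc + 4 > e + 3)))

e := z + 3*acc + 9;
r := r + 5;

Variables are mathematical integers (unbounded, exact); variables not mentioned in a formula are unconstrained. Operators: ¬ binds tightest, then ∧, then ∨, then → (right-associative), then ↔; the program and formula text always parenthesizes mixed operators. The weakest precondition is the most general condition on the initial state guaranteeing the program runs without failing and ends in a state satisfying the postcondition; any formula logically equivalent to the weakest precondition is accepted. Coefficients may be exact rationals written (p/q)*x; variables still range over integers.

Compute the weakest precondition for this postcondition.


Working backward. After the program, the postcondition r < 2*z ↔ ((1/2)*acc + (3*y + 7) ≥ 3 ∧ (¬(3*acc + 4 > e + 3))) must hold; in canonical form it is r < 2*z ↔ ((1/2)*acc + 3*y ≥ -4 ∧ (¬(3*acc > e - 1))).
Before r := r + 5: r < 2*z - 5 ↔ ((1/2)*acc + 3*y ≥ -4 ∧ (¬(3*acc > e - 1)))
Before e := z + 3*acc + 9: r < 2*z - 5 ↔ ((1/2)*acc + 3*y ≥ -4 ∧ (¬(z < -8)))
Answer: WP = r < 2*z - 5 ↔ ((1/2)*acc + 3*y ≥ -4 ∧ (¬(z < -8)))


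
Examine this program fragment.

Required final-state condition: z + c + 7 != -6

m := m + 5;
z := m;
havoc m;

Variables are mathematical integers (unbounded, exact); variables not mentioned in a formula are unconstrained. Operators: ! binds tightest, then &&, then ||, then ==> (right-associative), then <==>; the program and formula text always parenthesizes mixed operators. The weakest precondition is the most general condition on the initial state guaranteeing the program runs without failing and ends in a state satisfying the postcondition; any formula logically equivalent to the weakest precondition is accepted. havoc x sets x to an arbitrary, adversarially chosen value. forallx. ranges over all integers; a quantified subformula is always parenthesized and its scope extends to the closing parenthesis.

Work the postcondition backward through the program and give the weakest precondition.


Working backward. After the program, the postcondition z + c + 7 != -6 must hold; in canonical form it is c + z != -13.
Before havoc m: c + z != -13
Before z := m: c + m != -13
Before m := m + 5: c + m != -18
Answer: WP = c + m != -18


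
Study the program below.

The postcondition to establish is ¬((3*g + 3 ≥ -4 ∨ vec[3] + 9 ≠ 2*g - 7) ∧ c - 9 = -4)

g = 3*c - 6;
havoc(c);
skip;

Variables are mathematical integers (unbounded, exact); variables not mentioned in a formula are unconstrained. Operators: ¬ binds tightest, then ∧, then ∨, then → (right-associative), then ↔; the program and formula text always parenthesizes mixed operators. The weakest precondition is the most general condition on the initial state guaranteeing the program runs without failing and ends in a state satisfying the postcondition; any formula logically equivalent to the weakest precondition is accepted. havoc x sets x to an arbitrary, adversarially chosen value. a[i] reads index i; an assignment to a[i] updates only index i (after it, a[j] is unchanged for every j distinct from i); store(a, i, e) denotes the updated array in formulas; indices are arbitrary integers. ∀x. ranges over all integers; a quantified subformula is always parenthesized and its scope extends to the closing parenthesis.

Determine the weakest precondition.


Working backward. After the program, the postcondition ¬((3*g + 3 ≥ -4 ∨ vec[3] + 9 ≠ 2*g - 7) ∧ c - 9 = -4) must hold; in canonical form it is ¬((3*g ≥ -7 ∨ vec[3] ≠ 2*g - 16) ∧ c = 5).
Before skip: ¬((3*g ≥ -7 ∨ vec[3] ≠ 2*g - 16) ∧ c = 5)
Before havoc c: ∀c_1. (¬((3*g ≥ -7 ∨ vec[3] ≠ 2*g - 16) ∧ c_1 = 5))
Before g := 3*c - 6: ∀c_1. (¬((9*c ≥ 11 ∨ vec[3] ≠ 6*c - 28) ∧ c_1 = 5))
Answer: WP = ∀c_1. (¬((9*c ≥ 11 ∨ vec[3] ≠ 6*c - 28) ∧ c_1 = 5))


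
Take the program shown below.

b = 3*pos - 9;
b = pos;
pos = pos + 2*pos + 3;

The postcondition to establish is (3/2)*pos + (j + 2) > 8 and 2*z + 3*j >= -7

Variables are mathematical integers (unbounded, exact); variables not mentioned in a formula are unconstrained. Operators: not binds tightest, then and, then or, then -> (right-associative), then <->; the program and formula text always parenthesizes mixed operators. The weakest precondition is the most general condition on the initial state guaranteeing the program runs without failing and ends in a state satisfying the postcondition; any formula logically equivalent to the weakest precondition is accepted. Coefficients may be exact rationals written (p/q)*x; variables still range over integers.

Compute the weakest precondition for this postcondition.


Working backward. After the program, the postcondition (3/2)*pos + (j + 2) > 8 and 2*z + 3*j >= -7 must hold; in canonical form it is j + (3/2)*pos > 6 and 3*j + 2*z >= -7.
Before pos := pos + 2*pos + 3: j + (9/2)*pos > 3/2 and 3*j + 2*z >= -7
Before b := pos: j + (9/2)*pos > 3/2 and 3*j + 2*z >= -7
Before b := 3*pos - 9: j + (9/2)*pos > 3/2 and 3*j + 2*z >= -7
Answer: WP = j + (9/2)*pos > 3/2 and 3*j + 2*z >= -7


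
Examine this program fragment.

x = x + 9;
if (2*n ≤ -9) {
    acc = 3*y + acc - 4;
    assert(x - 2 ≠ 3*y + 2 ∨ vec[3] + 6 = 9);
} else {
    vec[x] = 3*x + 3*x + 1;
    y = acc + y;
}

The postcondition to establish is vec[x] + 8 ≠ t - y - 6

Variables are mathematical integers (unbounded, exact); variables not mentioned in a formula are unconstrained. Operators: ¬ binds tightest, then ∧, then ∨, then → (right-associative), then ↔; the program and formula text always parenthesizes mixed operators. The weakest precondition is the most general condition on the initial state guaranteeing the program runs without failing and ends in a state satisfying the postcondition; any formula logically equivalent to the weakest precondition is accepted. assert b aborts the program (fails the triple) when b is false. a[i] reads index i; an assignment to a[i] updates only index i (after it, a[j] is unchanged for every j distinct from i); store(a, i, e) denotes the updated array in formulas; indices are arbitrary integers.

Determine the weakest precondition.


Working backward. After the program, the postcondition vec[x] + 8 ≠ t - y - 6 must hold; in canonical form it is vec[x] + y ≠ t - 14.
Then branch requires (x ≠ 3*y + 4 ∨ vec[3] = 3) ∧ vec[x] + y ≠ t - 14; else branch requires store(vec, x, 6*x + 1)[x] + acc + y ≠ t - 14.
Before the if: (2*n ≤ -9 → ((x ≠ 3*y + 4 ∨ vec[3] = 3) ∧ vec[x] + y ≠ t - 14)) ∧ ((¬(2*n ≤ -9)) → store(vec, x, 6*x + 1)[x] + acc + y ≠ t - 14)
Before x := x + 9: (2*n ≤ -9 → ((x ≠ 3*y - 5 ∨ vec[3] = 3) ∧ vec[x + 9] + y ≠ t - 14)) ∧ ((¬(2*n ≤ -9)) → store(vec, x + 9, 6*x + 55)[x + 9] + acc + y ≠ t - 14)
Answer: WP = (2*n ≤ -9 → ((x ≠ 3*y - 5 ∨ vec[3] = 3) ∧ vec[x + 9] + y ≠ t - 14)) ∧ ((¬(2*n ≤ -9)) → store(vec, x + 9, 6*x + 55)[x + 9] + acc + y ≠ t - 14)


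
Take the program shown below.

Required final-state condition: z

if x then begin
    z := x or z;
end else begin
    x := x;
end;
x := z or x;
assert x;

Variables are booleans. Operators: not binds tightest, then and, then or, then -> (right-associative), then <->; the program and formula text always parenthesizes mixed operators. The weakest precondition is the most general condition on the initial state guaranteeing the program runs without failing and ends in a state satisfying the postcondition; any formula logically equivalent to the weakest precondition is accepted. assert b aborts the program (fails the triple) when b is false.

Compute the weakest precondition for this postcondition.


Working backward. After the program, z must hold.
Before assert x: x and z
Before x := z or x: (z or x) and z
Then branch requires x or z; else branch requires (z or x) and z.
Before the if: (x -> (x or z)) and ((not x) -> ((z or x) and z))
Answer: WP = (x -> (x or z)) and ((not x) -> ((z or x) and z))


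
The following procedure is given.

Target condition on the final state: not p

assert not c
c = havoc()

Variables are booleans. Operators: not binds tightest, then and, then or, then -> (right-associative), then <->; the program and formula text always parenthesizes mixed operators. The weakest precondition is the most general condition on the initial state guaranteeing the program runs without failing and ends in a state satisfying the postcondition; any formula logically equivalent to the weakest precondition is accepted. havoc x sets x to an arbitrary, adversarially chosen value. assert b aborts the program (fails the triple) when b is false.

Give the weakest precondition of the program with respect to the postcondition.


Working backward. After the program, not p must hold.
Before havoc c: not p
Before assert not c: (not c) and (not p)
Answer: WP = (not c) and (not p)
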